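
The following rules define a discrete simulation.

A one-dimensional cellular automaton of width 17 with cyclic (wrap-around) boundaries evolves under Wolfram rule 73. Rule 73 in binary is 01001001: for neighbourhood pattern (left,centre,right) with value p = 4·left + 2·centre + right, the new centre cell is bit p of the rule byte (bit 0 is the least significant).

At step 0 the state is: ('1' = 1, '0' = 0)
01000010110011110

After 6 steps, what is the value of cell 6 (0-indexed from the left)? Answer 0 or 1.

[0] 01000010110011110
[1] 00011000110010010
[2] 11011010110000000
[3] 11011000110111110
[4] 11011010110100010
[5] 11011000110001000
[6] 11011010110100010

1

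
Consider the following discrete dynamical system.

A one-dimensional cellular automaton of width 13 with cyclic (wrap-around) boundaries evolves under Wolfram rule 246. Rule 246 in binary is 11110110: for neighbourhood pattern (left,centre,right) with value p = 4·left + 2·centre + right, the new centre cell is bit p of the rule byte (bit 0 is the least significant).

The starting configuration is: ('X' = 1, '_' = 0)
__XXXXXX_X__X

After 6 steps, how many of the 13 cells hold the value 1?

12

[0] __XXXXXX_X__X
[1] XX_XXXXXXXXXX
[2] XXX_XXXXXXXXX
[3] XXXX_XXXXXXXX
[4] XXXXX_XXXXXXX
[5] XXXXXX_XXXXXX
[6] XXXXXXX_XXXXX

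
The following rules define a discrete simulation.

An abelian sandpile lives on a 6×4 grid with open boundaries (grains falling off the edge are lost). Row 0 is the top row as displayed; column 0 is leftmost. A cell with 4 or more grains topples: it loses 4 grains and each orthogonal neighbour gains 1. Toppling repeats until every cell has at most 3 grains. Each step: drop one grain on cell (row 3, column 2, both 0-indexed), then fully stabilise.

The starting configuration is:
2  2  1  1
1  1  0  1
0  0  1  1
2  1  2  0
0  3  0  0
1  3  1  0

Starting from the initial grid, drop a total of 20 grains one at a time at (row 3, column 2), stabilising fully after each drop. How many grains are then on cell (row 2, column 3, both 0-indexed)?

3

t=0: 2  2  1  1
1  1  0  1
0  0  1  1
2  1  2  0
0  3  0  0
1  3  1  0
t=1: 2  2  1  1
1  1  0  1
0  0  1  1
2  1  3  0
0  3  0  0
1  3  1  0
t=2: 2  2  1  1
1  1  0  1
0  0  2  1
2  2  0  1
0  3  1  0
1  3  1  0
t=3: 2  2  1  1
1  1  0  1
0  0  2  1
2  2  1  1
0  3  1  0
1  3  1  0
t=4: 2  2  1  1
1  1  0  1
0  0  2  1
2  2  2  1
0  3  1  0
1  3  1  0
t=5: 2  2  1  1
1  1  0  1
0  0  2  1
2  2  3  1
0  3  1  0
1  3  1  0
t=6: 2  2  1  1
1  1  0  1
0  0  3  1
2  3  0  2
0  3  2  0
1  3  1  0
t=7: 2  2  1  1
1  1  0  1
0  0  3  1
2  3  1  2
0  3  2  0
1  3  1  0
t=8: 2  2  1  1
1  1  0  1
0  0  3  1
2  3  2  2
0  3  2  0
1  3  1  0
t=9: 2  2  1  1
1  1  0  1
0  0  3  1
2  3  3  2
0  3  2  0
1  3  1  0
t=10: 2  2  1  1
1  1  1  1
0  2  0  2
3  1  3  3
1  2  0  1
2  0  3  0
t=11: 2  2  1  1
1  1  1  1
0  2  1  3
3  2  1  0
1  2  1  2
2  0  3  0
t=12: 2  2  1  1
1  1  1  1
0  2  1  3
3  2  2  0
1  2  1  2
2  0  3  0
t=13: 2  2  1  1
1  1  1  1
0  2  1  3
3  2  3  0
1  2  1  2
2  0  3  0
t=14: 2  2  1  1
1  1  1  1
0  2  2  3
3  3  0  1
1  2  2  2
2  0  3  0
t=15: 2  2  1  1
1  1  1  1
0  2  2  3
3  3  1  1
1  2  2  2
2  0  3  0
t=16: 2  2  1  1
1  1  1  1
0  2  2  3
3  3  2  1
1  2  2  2
2  0  3  0
t=17: 2  2  1  1
1  1  1  1
0  2  2  3
3  3  3  1
1  2  2  2
2  0  3  0
t=18: 2  2  1  1
1  1  1  1
1  3  3  3
0  1  1  2
2  3  3  2
2  0  3  0
t=19: 2  2  1  1
1  1  1  1
1  3  3  3
0  1  2  2
2  3  3  2
2  0  3  0
t=20: 2  2  1  1
1  1  1  1
1  3  3  3
0  1  3  2
2  3  3  2
2  0  3  0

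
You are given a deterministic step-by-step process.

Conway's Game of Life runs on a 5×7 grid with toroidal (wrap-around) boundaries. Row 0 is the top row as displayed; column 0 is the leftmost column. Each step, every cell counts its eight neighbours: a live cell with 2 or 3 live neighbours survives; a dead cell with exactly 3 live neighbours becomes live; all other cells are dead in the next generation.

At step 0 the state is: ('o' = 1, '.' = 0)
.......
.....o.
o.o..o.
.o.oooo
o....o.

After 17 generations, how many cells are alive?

30

gen 0: .......
.....o.
o.o..o.
.o.oooo
o....o.
gen 1: ......o
......o
oooo...
.ooo...
o....o.
gen 2: o....oo
.oo...o
o..o...
...oo.o
ooo...o
gen 3: .....o.
.oo..o.
oo.oooo
...oooo
.oooo..
gen 4: .....o.
.ooo...
.o.....
.......
..o...o
gen 5: .o.o...
.oo....
.o.....
.......
.......
gen 6: .o.....
oo.....
.oo....
.......
.......
gen 7: oo.....
o......
ooo....
.......
.......
gen 8: oo.....
..o...o
oo.....
.o.....
.......
gen 9: oo.....
..o...o
ooo....
oo.....
oo.....
gen 10: ..o...o
..o...o
..o...o
......o
..o...o
gen 11: oooo.oo
oooo.oo
o....oo
o....oo
o....oo
gen 12: ...o...
...o...
..o....
.o..o..
..o....
gen 13: ..oo...
..oo...
..oo...
.ooo...
..oo...
gen 14: .o..o..
.o..o..
....o..
.o..o..
....o..
gen 15: ...ooo.
...ooo.
...ooo.
...ooo.
...ooo.
gen 16: ..o...o
..o...o
..o...o
..o...o
..o...o
gen 17: oooo.oo
oooo.oo
oooo.oo
oooo.oo
oooo.oo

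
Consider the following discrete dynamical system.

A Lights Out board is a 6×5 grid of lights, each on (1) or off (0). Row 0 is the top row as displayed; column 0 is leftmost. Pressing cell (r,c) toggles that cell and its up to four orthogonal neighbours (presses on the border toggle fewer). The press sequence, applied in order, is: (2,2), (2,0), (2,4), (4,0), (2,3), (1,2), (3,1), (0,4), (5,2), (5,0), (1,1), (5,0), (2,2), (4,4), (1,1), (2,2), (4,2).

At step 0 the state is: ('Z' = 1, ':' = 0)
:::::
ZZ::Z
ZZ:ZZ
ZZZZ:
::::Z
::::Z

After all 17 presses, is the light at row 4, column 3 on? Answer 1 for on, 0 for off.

k=0  :::::
ZZ::Z
ZZ:ZZ
ZZZZ:
::::Z
::::Z
k=1  :::::
ZZZ:Z
Z:Z:Z
ZZ:Z:
::::Z
::::Z
k=2  :::::
:ZZ:Z
:ZZ:Z
:Z:Z:
::::Z
::::Z
k=3  :::::
:ZZ::
:ZZZ:
:Z:ZZ
::::Z
::::Z
k=4  :::::
:ZZ::
:ZZZ:
ZZ:ZZ
ZZ::Z
Z:::Z
k=5  :::::
:ZZZ:
:Z::Z
ZZ::Z
ZZ::Z
Z:::Z
k=6  ::Z::
:::::
:ZZ:Z
ZZ::Z
ZZ::Z
Z:::Z
k=7  ::Z::
:::::
::Z:Z
::Z:Z
Z:::Z
Z:::Z
k=8  ::ZZZ
::::Z
::Z:Z
::Z:Z
Z:::Z
Z:::Z
k=9  ::ZZZ
::::Z
::Z:Z
::Z:Z
Z:Z:Z
ZZZZZ
k=10  ::ZZZ
::::Z
::Z:Z
::Z:Z
::Z:Z
::ZZZ
k=11  :ZZZZ
ZZZ:Z
:ZZ:Z
::Z:Z
::Z:Z
::ZZZ
k=12  :ZZZZ
ZZZ:Z
:ZZ:Z
::Z:Z
Z:Z:Z
ZZZZZ
k=13  :ZZZZ
ZZ::Z
:::ZZ
::::Z
Z:Z:Z
ZZZZZ
k=14  :ZZZZ
ZZ::Z
:::ZZ
:::::
Z:ZZ:
ZZZZ:
k=15  ::ZZZ
::Z:Z
:Z:ZZ
:::::
Z:ZZ:
ZZZZ:
k=16  ::ZZZ
::::Z
::Z:Z
::Z::
Z:ZZ:
ZZZZ:
k=17  ::ZZZ
::::Z
::Z:Z
:::::
ZZ:::
ZZ:Z:

0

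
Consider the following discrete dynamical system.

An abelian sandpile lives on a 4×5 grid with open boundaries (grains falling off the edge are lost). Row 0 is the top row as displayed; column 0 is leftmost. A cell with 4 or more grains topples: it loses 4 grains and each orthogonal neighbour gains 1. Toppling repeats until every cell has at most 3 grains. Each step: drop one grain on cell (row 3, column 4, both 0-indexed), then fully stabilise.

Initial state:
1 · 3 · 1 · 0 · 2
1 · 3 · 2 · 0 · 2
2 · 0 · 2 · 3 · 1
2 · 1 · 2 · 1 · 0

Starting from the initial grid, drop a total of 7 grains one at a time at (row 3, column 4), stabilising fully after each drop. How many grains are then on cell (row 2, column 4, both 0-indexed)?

2

gen 0: 1 · 3 · 1 · 0 · 2
1 · 3 · 2 · 0 · 2
2 · 0 · 2 · 3 · 1
2 · 1 · 2 · 1 · 0
gen 1: 1 · 3 · 1 · 0 · 2
1 · 3 · 2 · 0 · 2
2 · 0 · 2 · 3 · 1
2 · 1 · 2 · 1 · 1
gen 2: 1 · 3 · 1 · 0 · 2
1 · 3 · 2 · 0 · 2
2 · 0 · 2 · 3 · 1
2 · 1 · 2 · 1 · 2
gen 3: 1 · 3 · 1 · 0 · 2
1 · 3 · 2 · 0 · 2
2 · 0 · 2 · 3 · 1
2 · 1 · 2 · 1 · 3
gen 4: 1 · 3 · 1 · 0 · 2
1 · 3 · 2 · 0 · 2
2 · 0 · 2 · 3 · 2
2 · 1 · 2 · 2 · 0
gen 5: 1 · 3 · 1 · 0 · 2
1 · 3 · 2 · 0 · 2
2 · 0 · 2 · 3 · 2
2 · 1 · 2 · 2 · 1
gen 6: 1 · 3 · 1 · 0 · 2
1 · 3 · 2 · 0 · 2
2 · 0 · 2 · 3 · 2
2 · 1 · 2 · 2 · 2
gen 7: 1 · 3 · 1 · 0 · 2
1 · 3 · 2 · 0 · 2
2 · 0 · 2 · 3 · 2
2 · 1 · 2 · 2 · 3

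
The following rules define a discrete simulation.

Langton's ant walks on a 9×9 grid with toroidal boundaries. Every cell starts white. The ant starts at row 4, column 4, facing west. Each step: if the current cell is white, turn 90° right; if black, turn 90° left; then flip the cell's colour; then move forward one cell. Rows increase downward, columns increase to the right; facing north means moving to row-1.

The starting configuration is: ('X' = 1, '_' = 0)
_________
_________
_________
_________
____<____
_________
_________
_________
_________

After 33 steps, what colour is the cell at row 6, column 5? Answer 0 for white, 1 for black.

0

t=0: _________
_________
_________
_________
____<____
_________
_________
_________
_________
t=1: _________
_________
_________
____^____
____X____
_________
_________
_________
_________
t=2: _________
_________
_________
____X>___
____X____
_________
_________
_________
_________
t=3: _________
_________
_________
____XX___
____Xv___
_________
_________
_________
_________
t=4: _________
_________
_________
____XX___
____<X___
_________
_________
_________
_________
t=5: _________
_________
_________
____XX___
_____X___
____v____
_________
_________
_________
t=6: _________
_________
_________
____XX___
_____X___
___<X____
_________
_________
_________
t=7: _________
_________
_________
____XX___
___^_X___
___XX____
_________
_________
_________
t=8: _________
_________
_________
____XX___
___X>X___
___XX____
_________
_________
_________
t=9: _________
_________
_________
____XX___
___XXX___
___Xv____
_________
_________
_________
t=10: _________
_________
_________
____XX___
___XXX___
___X_>___
_________
_________
_________
t=11: _________
_________
_________
____XX___
___XXX___
___X_X___
_____v___
_________
_________
t=12: _________
_________
_________
____XX___
___XXX___
___X_X___
____<X___
_________
_________
t=13: _________
_________
_________
____XX___
___XXX___
___X^X___
____XX___
_________
_________
t=14: _________
_________
_________
____XX___
___XXX___
___XX>___
____XX___
_________
_________
t=15: _________
_________
_________
____XX___
___XX^___
___XX____
____XX___
_________
_________
t=16: _________
_________
_________
____XX___
___X<____
___XX____
____XX___
_________
_________
t=17: _________
_________
_________
____XX___
___X_____
___Xv____
____XX___
_________
_________
t=18: _________
_________
_________
____XX___
___X_____
___X_>___
____XX___
_________
_________
t=19: _________
_________
_________
____XX___
___X_____
___X_X___
____Xv___
_________
_________
t=20: _________
_________
_________
____XX___
___X_____
___X_X___
____X_>__
_________
_________
t=21: _________
_________
_________
____XX___
___X_____
___X_X___
____X_X__
______v__
_________
t=22: _________
_________
_________
____XX___
___X_____
___X_X___
____X_X__
_____<X__
_________
t=23: _________
_________
_________
____XX___
___X_____
___X_X___
____X^X__
_____XX__
_________
t=24: _________
_________
_________
____XX___
___X_____
___X_X___
____XX>__
_____XX__
_________
t=25: _________
_________
_________
____XX___
___X_____
___X_X^__
____XX___
_____XX__
_________
t=26: _________
_________
_________
____XX___
___X_____
___X_XX>_
____XX___
_____XX__
_________
t=27: _________
_________
_________
____XX___
___X_____
___X_XXX_
____XX_v_
_____XX__
_________
t=28: _________
_________
_________
____XX___
___X_____
___X_XXX_
____XX<X_
_____XX__
_________
t=29: _________
_________
_________
____XX___
___X_____
___X_X^X_
____XXXX_
_____XX__
_________
t=30: _________
_________
_________
____XX___
___X_____
___X_<_X_
____XXXX_
_____XX__
_________
t=31: _________
_________
_________
____XX___
___X_____
___X___X_
____XvXX_
_____XX__
_________
t=32: _________
_________
_________
____XX___
___X_____
___X___X_
____X_>X_
_____XX__
_________
t=33: _________
_________
_________
____XX___
___X_____
___X__^X_
____X__X_
_____XX__
_________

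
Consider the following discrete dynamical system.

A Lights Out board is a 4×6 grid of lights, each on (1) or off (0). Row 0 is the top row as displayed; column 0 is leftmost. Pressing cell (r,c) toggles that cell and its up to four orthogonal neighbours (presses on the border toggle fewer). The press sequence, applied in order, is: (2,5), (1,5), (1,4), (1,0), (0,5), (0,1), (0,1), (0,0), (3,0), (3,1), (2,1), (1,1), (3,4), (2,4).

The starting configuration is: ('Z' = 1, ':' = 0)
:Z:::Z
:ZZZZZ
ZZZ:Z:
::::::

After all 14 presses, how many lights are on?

[0] :Z:::Z
:ZZZZZ
ZZZ:Z:
::::::
[1] :Z:::Z
:ZZZZ:
ZZZ::Z
:::::Z
[2] :Z::::
:ZZZ:Z
ZZZ:::
:::::Z
[3] :Z::Z:
:ZZ:Z:
ZZZ:Z:
:::::Z
[4] ZZ::Z:
Z:Z:Z:
:ZZ:Z:
:::::Z
[5] ZZ:::Z
Z:Z:ZZ
:ZZ:Z:
:::::Z
[6] ::Z::Z
ZZZ:ZZ
:ZZ:Z:
:::::Z
[7] ZZ:::Z
Z:Z:ZZ
:ZZ:Z:
:::::Z
[8] :::::Z
::Z:ZZ
:ZZ:Z:
:::::Z
[9] :::::Z
::Z:ZZ
ZZZ:Z:
ZZ:::Z
[10] :::::Z
::Z:ZZ
Z:Z:Z:
::Z::Z
[11] :::::Z
:ZZ:ZZ
:Z::Z:
:ZZ::Z
[12] :Z:::Z
Z:::ZZ
::::Z:
:ZZ::Z
[13] :Z:::Z
Z:::ZZ
::::::
:ZZZZ:
[14] :Z:::Z
Z::::Z
:::ZZZ
:ZZZ::

10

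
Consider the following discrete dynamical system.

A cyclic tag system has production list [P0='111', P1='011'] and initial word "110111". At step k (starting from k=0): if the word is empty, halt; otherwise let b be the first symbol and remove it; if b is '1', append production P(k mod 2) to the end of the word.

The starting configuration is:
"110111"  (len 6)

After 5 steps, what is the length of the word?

0) "110111"  (len 6)
1) "10111111"  (len 8)
2) "0111111011"  (len 10)
3) "111111011"  (len 9)
4) "11111011011"  (len 11)
5) "1111011011111"  (len 13)

13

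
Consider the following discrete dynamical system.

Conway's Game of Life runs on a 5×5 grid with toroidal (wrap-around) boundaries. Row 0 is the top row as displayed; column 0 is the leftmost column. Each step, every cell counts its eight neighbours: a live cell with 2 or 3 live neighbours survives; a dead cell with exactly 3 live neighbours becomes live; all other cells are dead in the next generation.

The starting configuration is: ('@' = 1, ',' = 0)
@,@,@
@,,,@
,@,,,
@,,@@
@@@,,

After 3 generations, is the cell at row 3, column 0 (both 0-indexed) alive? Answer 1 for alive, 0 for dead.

0

t=0: @,@,@
@,,,@
,@,,,
@,,@@
@@@,,
t=1: ,,@,,
,,,@@
,@,@,
,,,@@
,,@,,
t=2: ,,@,,
,,,@@
@,,,,
,,,@@
,,@,,
t=3: ,,@,,
,,,@@
@,,,,
,,,@@
,,@,,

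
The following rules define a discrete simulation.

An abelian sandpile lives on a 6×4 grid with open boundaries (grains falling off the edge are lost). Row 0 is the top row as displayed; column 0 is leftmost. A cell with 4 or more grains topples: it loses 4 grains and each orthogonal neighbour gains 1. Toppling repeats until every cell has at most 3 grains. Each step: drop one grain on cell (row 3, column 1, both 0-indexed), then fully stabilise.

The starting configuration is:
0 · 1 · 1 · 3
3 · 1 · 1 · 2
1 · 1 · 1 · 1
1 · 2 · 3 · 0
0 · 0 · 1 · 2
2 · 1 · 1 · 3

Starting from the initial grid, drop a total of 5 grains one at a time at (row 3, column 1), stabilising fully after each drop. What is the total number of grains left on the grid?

37

gen 0: 0 · 1 · 1 · 3
3 · 1 · 1 · 2
1 · 1 · 1 · 1
1 · 2 · 3 · 0
0 · 0 · 1 · 2
2 · 1 · 1 · 3
gen 1: 0 · 1 · 1 · 3
3 · 1 · 1 · 2
1 · 1 · 1 · 1
1 · 3 · 3 · 0
0 · 0 · 1 · 2
2 · 1 · 1 · 3
gen 2: 0 · 1 · 1 · 3
3 · 1 · 1 · 2
1 · 2 · 2 · 1
2 · 1 · 0 · 1
0 · 1 · 2 · 2
2 · 1 · 1 · 3
gen 3: 0 · 1 · 1 · 3
3 · 1 · 1 · 2
1 · 2 · 2 · 1
2 · 2 · 0 · 1
0 · 1 · 2 · 2
2 · 1 · 1 · 3
gen 4: 0 · 1 · 1 · 3
3 · 1 · 1 · 2
1 · 2 · 2 · 1
2 · 3 · 0 · 1
0 · 1 · 2 · 2
2 · 1 · 1 · 3
gen 5: 0 · 1 · 1 · 3
3 · 1 · 1 · 2
1 · 3 · 2 · 1
3 · 0 · 1 · 1
0 · 2 · 2 · 2
2 · 1 · 1 · 3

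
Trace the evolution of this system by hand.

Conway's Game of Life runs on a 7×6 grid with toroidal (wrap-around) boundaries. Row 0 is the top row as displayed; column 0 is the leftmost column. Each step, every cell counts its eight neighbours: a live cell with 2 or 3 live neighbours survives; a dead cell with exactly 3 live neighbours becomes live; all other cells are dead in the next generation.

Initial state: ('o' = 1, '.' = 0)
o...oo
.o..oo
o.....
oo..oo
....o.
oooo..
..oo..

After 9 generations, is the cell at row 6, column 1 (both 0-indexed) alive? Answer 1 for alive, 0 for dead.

0

step 0: o...oo
.o..oo
o.....
oo..oo
....o.
oooo..
..oo..
step 1: ooo...
.o..o.
......
oo..o.
....o.
.o..o.
......
step 2: ooo...
ooo...
oo...o
.....o
oo.oo.
......
o.o...
step 3: ...o.o
......
..o..o
..o...
o...oo
o.oo.o
o.o...
step 4: ......
....o.
......
oo.oo.
o.o.o.
..oo..
o.o...
step 5: ......
......
...ooo
ooooo.
o...o.
..o..o
.ooo..
step 6: ..o...
....o.
oo...o
ooo...
o...o.
o.o.oo
.ooo..
step 7: .oo...
oo...o
..o..o
..o...
..o.o.
o.o.o.
o...oo
step 8: ..o.o.
.....o
..o..o
.oo...
..o..o
o...o.
o.o.o.
step 9: .o..o.
...ooo
ooo...
oooo..
o.oo.o
o...o.
....o.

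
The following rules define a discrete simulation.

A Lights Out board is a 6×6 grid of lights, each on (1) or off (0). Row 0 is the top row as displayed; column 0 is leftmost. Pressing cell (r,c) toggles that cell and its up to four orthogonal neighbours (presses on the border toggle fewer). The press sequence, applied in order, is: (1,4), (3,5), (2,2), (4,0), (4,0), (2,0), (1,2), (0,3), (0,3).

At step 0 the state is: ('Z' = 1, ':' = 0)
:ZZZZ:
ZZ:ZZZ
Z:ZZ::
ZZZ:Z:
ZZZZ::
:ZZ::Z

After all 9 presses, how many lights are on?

16

gen 0: :ZZZZ:
ZZ:ZZZ
Z:ZZ::
ZZZ:Z:
ZZZZ::
:ZZ::Z
gen 1: :ZZZ::
ZZ::::
Z:ZZZ:
ZZZ:Z:
ZZZZ::
:ZZ::Z
gen 2: :ZZZ::
ZZ::::
Z:ZZZZ
ZZZ::Z
ZZZZ:Z
:ZZ::Z
gen 3: :ZZZ::
ZZZ:::
ZZ::ZZ
ZZ:::Z
ZZZZ:Z
:ZZ::Z
gen 4: :ZZZ::
ZZZ:::
ZZ::ZZ
:Z:::Z
::ZZ:Z
ZZZ::Z
gen 5: :ZZZ::
ZZZ:::
ZZ::ZZ
ZZ:::Z
ZZZZ:Z
:ZZ::Z
gen 6: :ZZZ::
:ZZ:::
::::ZZ
:Z:::Z
ZZZZ:Z
:ZZ::Z
gen 7: :Z:Z::
:::Z::
::Z:ZZ
:Z:::Z
ZZZZ:Z
:ZZ::Z
gen 8: :ZZ:Z:
::::::
::Z:ZZ
:Z:::Z
ZZZZ:Z
:ZZ::Z
gen 9: :Z:Z::
:::Z::
::Z:ZZ
:Z:::Z
ZZZZ:Z
:ZZ::Z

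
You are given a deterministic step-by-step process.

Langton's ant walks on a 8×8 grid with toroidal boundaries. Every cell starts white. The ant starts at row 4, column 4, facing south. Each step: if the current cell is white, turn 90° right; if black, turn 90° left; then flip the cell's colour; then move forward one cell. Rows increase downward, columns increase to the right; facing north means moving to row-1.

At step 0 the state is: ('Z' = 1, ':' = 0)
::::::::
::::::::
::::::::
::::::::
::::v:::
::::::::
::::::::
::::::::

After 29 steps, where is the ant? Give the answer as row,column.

2,5

[0] ::::::::
::::::::
::::::::
::::::::
::::v:::
::::::::
::::::::
::::::::
[1] ::::::::
::::::::
::::::::
::::::::
:::<Z:::
::::::::
::::::::
::::::::
[2] ::::::::
::::::::
::::::::
:::^::::
:::ZZ:::
::::::::
::::::::
::::::::
[3] ::::::::
::::::::
::::::::
:::Z>:::
:::ZZ:::
::::::::
::::::::
::::::::
[4] ::::::::
::::::::
::::::::
:::ZZ:::
:::Zv:::
::::::::
::::::::
::::::::
[5] ::::::::
::::::::
::::::::
:::ZZ:::
:::Z:>::
::::::::
::::::::
::::::::
[6] ::::::::
::::::::
::::::::
:::ZZ:::
:::Z:Z::
:::::v::
::::::::
::::::::
[7] ::::::::
::::::::
::::::::
:::ZZ:::
:::Z:Z::
::::<Z::
::::::::
::::::::
[8] ::::::::
::::::::
::::::::
:::ZZ:::
:::Z^Z::
::::ZZ::
::::::::
::::::::
[9] ::::::::
::::::::
::::::::
:::ZZ:::
:::ZZ>::
::::ZZ::
::::::::
::::::::
[10] ::::::::
::::::::
::::::::
:::ZZ^::
:::ZZ:::
::::ZZ::
::::::::
::::::::
[11] ::::::::
::::::::
::::::::
:::ZZZ>:
:::ZZ:::
::::ZZ::
::::::::
::::::::
[12] ::::::::
::::::::
::::::::
:::ZZZZ:
:::ZZ:v:
::::ZZ::
::::::::
::::::::
[13] ::::::::
::::::::
::::::::
:::ZZZZ:
:::ZZ<Z:
::::ZZ::
::::::::
::::::::
[14] ::::::::
::::::::
::::::::
:::ZZ^Z:
:::ZZZZ:
::::ZZ::
::::::::
::::::::
[15] ::::::::
::::::::
::::::::
:::Z<:Z:
:::ZZZZ:
::::ZZ::
::::::::
::::::::
[16] ::::::::
::::::::
::::::::
:::Z::Z:
:::ZvZZ:
::::ZZ::
::::::::
::::::::
[17] ::::::::
::::::::
::::::::
:::Z::Z:
:::Z:>Z:
::::ZZ::
::::::::
::::::::
[18] ::::::::
::::::::
::::::::
:::Z:^Z:
:::Z::Z:
::::ZZ::
::::::::
::::::::
[19] ::::::::
::::::::
::::::::
:::Z:Z>:
:::Z::Z:
::::ZZ::
::::::::
::::::::
[20] ::::::::
::::::::
::::::^:
:::Z:Z::
:::Z::Z:
::::ZZ::
::::::::
::::::::
[21] ::::::::
::::::::
::::::Z>
:::Z:Z::
:::Z::Z:
::::ZZ::
::::::::
::::::::
[22] ::::::::
::::::::
::::::ZZ
:::Z:Z:v
:::Z::Z:
::::ZZ::
::::::::
::::::::
[23] ::::::::
::::::::
::::::ZZ
:::Z:Z<Z
:::Z::Z:
::::ZZ::
::::::::
::::::::
[24] ::::::::
::::::::
::::::^Z
:::Z:ZZZ
:::Z::Z:
::::ZZ::
::::::::
::::::::
[25] ::::::::
::::::::
:::::<:Z
:::Z:ZZZ
:::Z::Z:
::::ZZ::
::::::::
::::::::
[26] ::::::::
:::::^::
:::::Z:Z
:::Z:ZZZ
:::Z::Z:
::::ZZ::
::::::::
::::::::
[27] ::::::::
:::::Z>:
:::::Z:Z
:::Z:ZZZ
:::Z::Z:
::::ZZ::
::::::::
::::::::
[28] ::::::::
:::::ZZ:
:::::ZvZ
:::Z:ZZZ
:::Z::Z:
::::ZZ::
::::::::
::::::::
[29] ::::::::
:::::ZZ:
:::::<ZZ
:::Z:ZZZ
:::Z::Z:
::::ZZ::
::::::::
::::::::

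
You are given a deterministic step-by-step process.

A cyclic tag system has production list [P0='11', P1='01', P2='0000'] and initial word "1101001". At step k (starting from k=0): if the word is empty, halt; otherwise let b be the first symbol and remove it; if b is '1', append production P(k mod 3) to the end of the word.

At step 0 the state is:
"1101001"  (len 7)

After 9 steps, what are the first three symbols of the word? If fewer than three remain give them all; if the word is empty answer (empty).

011

t=0: "1101001"  (len 7)
t=1: "10100111"  (len 8)
t=2: "010011101"  (len 9)
t=3: "10011101"  (len 8)
t=4: "001110111"  (len 9)
t=5: "01110111"  (len 8)
t=6: "1110111"  (len 7)
t=7: "11011111"  (len 8)
t=8: "101111101"  (len 9)
t=9: "011111010000"  (len 12)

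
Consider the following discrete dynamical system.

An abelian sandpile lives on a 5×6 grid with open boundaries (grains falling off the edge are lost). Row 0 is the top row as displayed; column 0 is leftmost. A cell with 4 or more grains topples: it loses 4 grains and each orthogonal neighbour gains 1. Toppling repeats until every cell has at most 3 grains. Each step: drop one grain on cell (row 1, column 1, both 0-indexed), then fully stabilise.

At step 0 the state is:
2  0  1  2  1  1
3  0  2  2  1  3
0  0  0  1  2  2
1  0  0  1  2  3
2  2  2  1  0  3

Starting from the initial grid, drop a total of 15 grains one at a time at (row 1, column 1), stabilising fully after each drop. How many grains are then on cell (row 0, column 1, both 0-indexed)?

gen 0: 2  0  1  2  1  1
3  0  2  2  1  3
0  0  0  1  2  2
1  0  0  1  2  3
2  2  2  1  0  3
gen 1: 2  0  1  2  1  1
3  1  2  2  1  3
0  0  0  1  2  2
1  0  0  1  2  3
2  2  2  1  0  3
gen 2: 2  0  1  2  1  1
3  2  2  2  1  3
0  0  0  1  2  2
1  0  0  1  2  3
2  2  2  1  0  3
gen 3: 2  0  1  2  1  1
3  3  2  2  1  3
0  0  0  1  2  2
1  0  0  1  2  3
2  2  2  1  0  3
gen 4: 3  1  1  2  1  1
0  1  3  2  1  3
1  1  0  1  2  2
1  0  0  1  2  3
2  2  2  1  0  3
gen 5: 3  1  1  2  1  1
0  2  3  2  1  3
1  1  0  1  2  2
1  0  0  1  2  3
2  2  2  1  0  3
gen 6: 3  1  1  2  1  1
0  3  3  2  1  3
1  1  0  1  2  2
1  0  0  1  2  3
2  2  2  1  0  3
gen 7: 3  2  2  2  1  1
1  1  0  3  1  3
1  2  1  1  2  2
1  0  0  1  2  3
2  2  2  1  0  3
gen 8: 3  2  2  2  1  1
1  2  0  3  1  3
1  2  1  1  2  2
1  0  0  1  2  3
2  2  2  1  0  3
gen 9: 3  2  2  2  1  1
1  3  0  3  1  3
1  2  1  1  2  2
1  0  0  1  2  3
2  2  2  1  0  3
gen 10: 3  3  2  2  1  1
2  0  1  3  1  3
1  3  1  1  2  2
1  0  0  1  2  3
2  2  2  1  0  3
gen 11: 3  3  2  2  1  1
2  1  1  3  1  3
1  3  1  1  2  2
1  0  0  1  2  3
2  2  2  1  0  3
gen 12: 3  3  2  2  1  1
2  2  1  3  1  3
1  3  1  1  2  2
1  0  0  1  2  3
2  2  2  1  0  3
gen 13: 3  3  2  2  1  1
2  3  1  3  1  3
1  3  1  1  2  2
1  0  0  1  2  3
2  2  2  1  0  3
gen 14: 1  1  3  2  1  1
0  3  2  3  1  3
3  0  2  1  2  2
1  1  0  1  2  3
2  2  2  1  0  3
gen 15: 1  2  3  2  1  1
1  0  3  3  1  3
3  1  2  1  2  2
1  1  0  1  2  3
2  2  2  1  0  3

2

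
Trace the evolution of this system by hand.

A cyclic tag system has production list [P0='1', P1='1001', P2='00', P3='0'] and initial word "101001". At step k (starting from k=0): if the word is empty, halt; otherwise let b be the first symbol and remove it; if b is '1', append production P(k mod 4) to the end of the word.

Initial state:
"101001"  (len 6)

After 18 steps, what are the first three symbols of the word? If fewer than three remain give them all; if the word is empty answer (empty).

110

step 0: "101001"  (len 6)
step 1: "010011"  (len 6)
step 2: "10011"  (len 5)
step 3: "001100"  (len 6)
step 4: "01100"  (len 5)
step 5: "1100"  (len 4)
step 6: "1001001"  (len 7)
step 7: "00100100"  (len 8)
step 8: "0100100"  (len 7)
step 9: "100100"  (len 6)
step 10: "001001001"  (len 9)
step 11: "01001001"  (len 8)
step 12: "1001001"  (len 7)
step 13: "0010011"  (len 7)
step 14: "010011"  (len 6)
step 15: "10011"  (len 5)
step 16: "00110"  (len 5)
step 17: "0110"  (len 4)
step 18: "110"  (len 3)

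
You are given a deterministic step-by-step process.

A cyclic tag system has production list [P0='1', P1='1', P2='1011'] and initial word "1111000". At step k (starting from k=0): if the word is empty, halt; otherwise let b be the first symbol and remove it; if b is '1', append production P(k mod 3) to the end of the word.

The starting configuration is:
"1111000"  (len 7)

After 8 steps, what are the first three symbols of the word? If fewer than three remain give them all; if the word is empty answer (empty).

110

k=0  "1111000"  (len 7)
k=1  "1110001"  (len 7)
k=2  "1100011"  (len 7)
k=3  "1000111011"  (len 10)
k=4  "0001110111"  (len 10)
k=5  "001110111"  (len 9)
k=6  "01110111"  (len 8)
k=7  "1110111"  (len 7)
k=8  "1101111"  (len 7)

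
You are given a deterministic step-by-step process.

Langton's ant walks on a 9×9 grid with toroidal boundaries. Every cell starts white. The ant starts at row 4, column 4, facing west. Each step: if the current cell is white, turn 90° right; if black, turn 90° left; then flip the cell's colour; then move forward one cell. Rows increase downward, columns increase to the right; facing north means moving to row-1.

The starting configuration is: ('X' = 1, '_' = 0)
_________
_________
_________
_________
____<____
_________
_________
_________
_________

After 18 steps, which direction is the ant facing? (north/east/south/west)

k=0  _________
_________
_________
_________
____<____
_________
_________
_________
_________
k=1  _________
_________
_________
____^____
____X____
_________
_________
_________
_________
k=2  _________
_________
_________
____X>___
____X____
_________
_________
_________
_________
k=3  _________
_________
_________
____XX___
____Xv___
_________
_________
_________
_________
k=4  _________
_________
_________
____XX___
____<X___
_________
_________
_________
_________
k=5  _________
_________
_________
____XX___
_____X___
____v____
_________
_________
_________
k=6  _________
_________
_________
____XX___
_____X___
___<X____
_________
_________
_________
k=7  _________
_________
_________
____XX___
___^_X___
___XX____
_________
_________
_________
k=8  _________
_________
_________
____XX___
___X>X___
___XX____
_________
_________
_________
k=9  _________
_________
_________
____XX___
___XXX___
___Xv____
_________
_________
_________
k=10  _________
_________
_________
____XX___
___XXX___
___X_>___
_________
_________
_________
k=11  _________
_________
_________
____XX___
___XXX___
___X_X___
_____v___
_________
_________
k=12  _________
_________
_________
____XX___
___XXX___
___X_X___
____<X___
_________
_________
k=13  _________
_________
_________
____XX___
___XXX___
___X^X___
____XX___
_________
_________
k=14  _________
_________
_________
____XX___
___XXX___
___XX>___
____XX___
_________
_________
k=15  _________
_________
_________
____XX___
___XX^___
___XX____
____XX___
_________
_________
k=16  _________
_________
_________
____XX___
___X<____
___XX____
____XX___
_________
_________
k=17  _________
_________
_________
____XX___
___X_____
___Xv____
____XX___
_________
_________
k=18  _________
_________
_________
____XX___
___X_____
___X_>___
____XX___
_________
_________

east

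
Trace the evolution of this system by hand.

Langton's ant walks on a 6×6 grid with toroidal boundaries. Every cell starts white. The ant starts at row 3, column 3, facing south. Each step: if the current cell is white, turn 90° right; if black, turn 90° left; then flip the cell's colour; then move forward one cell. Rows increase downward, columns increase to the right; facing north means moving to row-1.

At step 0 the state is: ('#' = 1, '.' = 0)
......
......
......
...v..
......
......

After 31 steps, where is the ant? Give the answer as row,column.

[0] ......
......
......
...v..
......
......
[1] ......
......
......
..<#..
......
......
[2] ......
......
..^...
..##..
......
......
[3] ......
......
..#>..
..##..
......
......
[4] ......
......
..##..
..#v..
......
......
[5] ......
......
..##..
..#.>.
......
......
[6] ......
......
..##..
..#.#.
....v.
......
[7] ......
......
..##..
..#.#.
...<#.
......
[8] ......
......
..##..
..#^#.
...##.
......
[9] ......
......
..##..
..##>.
...##.
......
[10] ......
......
..##^.
..##..
...##.
......
[11] ......
......
..###>
..##..
...##.
......
[12] ......
......
..####
..##.v
...##.
......
[13] ......
......
..####
..##<#
...##.
......
[14] ......
......
..##^#
..####
...##.
......
[15] ......
......
..#<.#
..####
...##.
......
[16] ......
......
..#..#
..#v##
...##.
......
[17] ......
......
..#..#
..#.>#
...##.
......
[18] ......
......
..#.^#
..#..#
...##.
......
[19] ......
......
..#.#>
..#..#
...##.
......
[20] ......
.....^
..#.#.
..#..#
...##.
......
[21] ......
>....#
..#.#.
..#..#
...##.
......
[22] ......
#....#
v.#.#.
..#..#
...##.
......
[23] ......
#....#
#.#.#<
..#..#
...##.
......
[24] ......
#....^
#.#.##
..#..#
...##.
......
[25] ......
#...<.
#.#.##
..#..#
...##.
......
[26] ....^.
#...#.
#.#.##
..#..#
...##.
......
[27] ....#>
#...#.
#.#.##
..#..#
...##.
......
[28] ....##
#...#v
#.#.##
..#..#
...##.
......
[29] ....##
#...<#
#.#.##
..#..#
...##.
......
[30] ....##
#....#
#.#.v#
..#..#
...##.
......
[31] ....##
#....#
#.#..>
..#..#
...##.
......

2,5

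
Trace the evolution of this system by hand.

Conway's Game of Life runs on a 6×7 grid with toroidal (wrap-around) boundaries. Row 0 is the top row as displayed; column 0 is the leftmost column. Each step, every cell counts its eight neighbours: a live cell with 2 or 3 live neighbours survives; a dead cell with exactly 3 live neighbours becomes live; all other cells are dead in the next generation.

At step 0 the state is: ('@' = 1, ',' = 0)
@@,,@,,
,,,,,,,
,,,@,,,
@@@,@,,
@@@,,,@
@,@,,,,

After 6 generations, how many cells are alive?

2

k=0  @@,,@,,
,,,,,,,
,,,@,,,
@@@,@,,
@@@,,,@
@,@,,,,
k=1  @@,,,,,
,,,,,,,
,@@@,,,
,,,,,,@
,,,,,,@
,,@@,,,
k=2  ,@@,,,,
@,,,,,,
,,@,,,,
@,@,,,,
,,,,,,,
@@@,,,,
k=3  ,,@,,,,
,,@,,,,
,,,,,,,
,@,,,,,
@,@,,,,
@,@,,,,
k=4  ,,@@,,,
,,,,,,,
,,,,,,,
,@,,,,,
@,@,,,,
,,@@,,,
k=5  ,,@@,,,
,,,,,,,
,,,,,,,
,@,,,,,
,,@@,,,
,,,,,,,
k=6  ,,,,,,,
,,,,,,,
,,,,,,,
,,@,,,,
,,@,,,,
,,,,,,,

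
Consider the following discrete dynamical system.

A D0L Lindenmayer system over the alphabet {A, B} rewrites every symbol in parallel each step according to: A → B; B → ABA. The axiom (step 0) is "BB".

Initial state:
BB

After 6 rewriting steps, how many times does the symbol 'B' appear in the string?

[0] BB
[1] ABAABA
[2] BABABBABAB
[3] ABABABABABAABABABABABA
[4] BABABABABABABABABABABBABABABABABABABABABAB
[5] ABABABABABABABABABABABABABABABABABABABABABAABABABABABABABABABABABABABABABABABABABABABA
[6] BABABABABABABABABABABABABABABABABABABABABABABABABABABABABA…ABABABABABABABABABABABABABABABABABABABABABABABABABABABABAB  (len 170)

86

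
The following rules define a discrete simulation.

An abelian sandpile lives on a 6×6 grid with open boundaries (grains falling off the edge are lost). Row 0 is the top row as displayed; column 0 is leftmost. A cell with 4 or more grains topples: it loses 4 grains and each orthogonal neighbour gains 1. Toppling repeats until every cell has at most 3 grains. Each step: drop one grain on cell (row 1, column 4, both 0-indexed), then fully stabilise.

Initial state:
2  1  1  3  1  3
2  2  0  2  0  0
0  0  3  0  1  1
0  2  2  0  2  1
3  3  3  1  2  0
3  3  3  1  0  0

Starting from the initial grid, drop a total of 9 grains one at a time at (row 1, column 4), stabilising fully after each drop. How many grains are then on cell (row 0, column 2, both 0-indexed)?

2

t=0: 2  1  1  3  1  3
2  2  0  2  0  0
0  0  3  0  1  1
0  2  2  0  2  1
3  3  3  1  2  0
3  3  3  1  0  0
t=1: 2  1  1  3  1  3
2  2  0  2  1  0
0  0  3  0  1  1
0  2  2  0  2  1
3  3  3  1  2  0
3  3  3  1  0  0
t=2: 2  1  1  3  1  3
2  2  0  2  2  0
0  0  3  0  1  1
0  2  2  0  2  1
3  3  3  1  2  0
3  3  3  1  0  0
t=3: 2  1  1  3  1  3
2  2  0  2  3  0
0  0  3  0  1  1
0  2  2  0  2  1
3  3  3  1  2  0
3  3  3  1  0  0
t=4: 2  1  1  3  2  3
2  2  0  3  0  1
0  0  3  0  2  1
0  2  2  0  2  1
3  3  3  1  2  0
3  3  3  1  0  0
t=5: 2  1  1  3  2  3
2  2  0  3  1  1
0  0  3  0  2  1
0  2  2  0  2  1
3  3  3  1  2  0
3  3  3  1  0  0
t=6: 2  1  1  3  2  3
2  2  0  3  2  1
0  0  3  0  2  1
0  2  2  0  2  1
3  3  3  1  2  0
3  3  3  1  0  0
t=7: 2  1  1  3  2  3
2  2  0  3  3  1
0  0  3  0  2  1
0  2  2  0  2  1
3  3  3  1  2  0
3  3  3  1  0  0
t=8: 2  1  2  1  1  0
2  2  1  1  2  3
0  0  3  1  3  1
0  2  2  0  2  1
3  3  3  1  2  0
3  3  3  1  0  0
t=9: 2  1  2  1  1  0
2  2  1  1  3  3
0  0  3  1  3  1
0  2  2  0  2  1
3  3  3  1  2  0
3  3  3  1  0  0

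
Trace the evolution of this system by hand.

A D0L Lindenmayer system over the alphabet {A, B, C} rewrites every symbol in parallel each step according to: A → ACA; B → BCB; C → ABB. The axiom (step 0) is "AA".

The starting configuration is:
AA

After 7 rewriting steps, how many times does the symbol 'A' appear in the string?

1264

k=0  AA
k=1  ACAACA
k=2  ACAABBACAACAABBACA
k=3  ACAABBACAACABCBBCBACAABBACAACAABBACAACABCBBCBACAABBACA
k=4  ACAABBACAACABCBBCBACAABBACAACAABBACABCBABBBCBBCBABBBCBACAA…BACAACAABBACABCBABBBCBBCBABBBCBACAABBACAACABCBBCBACAABBACA  (len 162)
k=5  ACAABBACAACABCBBCBACAABBACAACAABBACABCBABBBCBBCBABBBCBACAA…BACAACAABBACABCBABBBCBBCBABBBCBACAABBACAACABCBBCBACAABBACA  (len 486)
k=6  ACAABBACAACABCBBCBACAABBACAACAABBACABCBABBBCBBCBABBBCBACAA…BACAACAABBACABCBABBBCBBCBABBBCBACAABBACAACABCBBCBACAABBACA  (len 1458)
k=7  ACAABBACAACABCBBCBACAABBACAACAABBACABCBABBBCBBCBABBBCBACAA…BACAACAABBACABCBABBBCBBCBABBBCBACAABBACAACABCBBCBACAABBACA  (len 4374)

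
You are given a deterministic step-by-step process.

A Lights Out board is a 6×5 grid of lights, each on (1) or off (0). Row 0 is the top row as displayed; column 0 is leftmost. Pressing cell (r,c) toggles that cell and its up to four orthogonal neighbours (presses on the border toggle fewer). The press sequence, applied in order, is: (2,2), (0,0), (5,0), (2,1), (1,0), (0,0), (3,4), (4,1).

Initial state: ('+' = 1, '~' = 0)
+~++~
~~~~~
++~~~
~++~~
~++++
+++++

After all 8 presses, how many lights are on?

16

step 0: +~++~
~~~~~
++~~~
~++~~
~++++
+++++
step 1: +~++~
~~+~~
+~++~
~+~~~
~++++
+++++
step 2: ~+++~
+~+~~
+~++~
~+~~~
~++++
+++++
step 3: ~+++~
+~+~~
+~++~
~+~~~
+++++
~~+++
step 4: ~+++~
+++~~
~+~+~
~~~~~
+++++
~~+++
step 5: ++++~
~~+~~
++~+~
~~~~~
+++++
~~+++
step 6: ~~++~
+~+~~
++~+~
~~~~~
+++++
~~+++
step 7: ~~++~
+~+~~
++~++
~~~++
++++~
~~+++
step 8: ~~++~
+~+~~
++~++
~+~++
~~~+~
~++++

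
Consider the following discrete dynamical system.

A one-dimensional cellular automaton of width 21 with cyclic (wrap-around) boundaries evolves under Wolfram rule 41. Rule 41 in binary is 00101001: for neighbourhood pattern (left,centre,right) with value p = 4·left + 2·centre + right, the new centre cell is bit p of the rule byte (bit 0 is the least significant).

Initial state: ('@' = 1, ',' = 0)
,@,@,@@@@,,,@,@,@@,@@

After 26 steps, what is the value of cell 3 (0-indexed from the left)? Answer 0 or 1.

0

step 0: ,@,@,@@@@,,,@,@,@@,@@
step 1: @,@,@@,,,,@,,@,@@,@@,
step 2: ,@,@@,,@@,,,,,@@,@@,@
step 3: @,@@,,,@,,@@@,@,@@,@,
step 4: ,@@,,@,,,,@,,@,@@,@,@
step 5: @@,,,,,@@,,,,,@@,@,@,
step 6: @,,@@@,@,,@@@,@,@,@,@
step 7: ,,,@,,@,,,@,,@,@,@,@@
step 8: ,@,,,,,,@,,,,,@,@,@@,
step 9: ,,,@@@@,,,@@@,,@,@@,,
step 10: @@,@,,,,@,@,,,,,@@,,@
step 11: ,,@,,@@,,@,,@@@,@,,,@
step 12: ,,,,,@,,,,,,@,,@,,@,,
step 13: @@@@,,,@@@@,,,,,,,,,@
step 14: ,,,,,@,@,,,,@@@@@@@,@
step 15: ,@@@,,@,,@@,@,,,,,,@,
step 16: ,@,,,,,,,@,@,,@@@@,,,
step 17: ,,,@@@@@,,@,,,@,,,,@@
step 18: ,@,@,,,,,,,,@,,,@@,@,
step 19: ,,@,,@@@@@@,,,@,@,@,,
step 20: @,,,,@,,,,,,@,,@,@,,@
step 21: ,,@@,,,@@@@,,,,,@,,,@
step 22: ,,@,,@,@,,,,@@@,,,@,,
step 23: @,,,,,@,,@@,@,,,@,,,@
step 24: ,,@@@,,,,@,@,,@,,,@,@
step 25: ,,@,,,@@,,@,,,,,@,,@,
step 26: @,,,@,@,,,,,@@@,,,,,,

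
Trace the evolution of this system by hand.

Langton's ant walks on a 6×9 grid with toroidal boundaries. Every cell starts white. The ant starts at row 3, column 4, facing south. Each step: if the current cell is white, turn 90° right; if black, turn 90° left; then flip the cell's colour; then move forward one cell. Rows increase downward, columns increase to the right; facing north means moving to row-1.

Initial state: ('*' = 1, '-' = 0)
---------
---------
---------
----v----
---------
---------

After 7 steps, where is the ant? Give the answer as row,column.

gen 0: ---------
---------
---------
----v----
---------
---------
gen 1: ---------
---------
---------
---<*----
---------
---------
gen 2: ---------
---------
---^-----
---**----
---------
---------
gen 3: ---------
---------
---*>----
---**----
---------
---------
gen 4: ---------
---------
---**----
---*v----
---------
---------
gen 5: ---------
---------
---**----
---*->---
---------
---------
gen 6: ---------
---------
---**----
---*-*---
-----v---
---------
gen 7: ---------
---------
---**----
---*-*---
----<*---
---------

4,4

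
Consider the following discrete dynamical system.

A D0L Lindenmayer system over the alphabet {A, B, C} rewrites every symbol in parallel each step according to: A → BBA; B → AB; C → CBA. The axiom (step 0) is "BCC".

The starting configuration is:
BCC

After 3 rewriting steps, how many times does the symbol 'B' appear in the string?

step 0: BCC
step 1: ABCBACBA
step 2: BBAABCBAABBBACBAABBBA
step 3: ABABBBABBAABCBAABBBABBAABABABBBACBAABBBABBAABABABBBA

29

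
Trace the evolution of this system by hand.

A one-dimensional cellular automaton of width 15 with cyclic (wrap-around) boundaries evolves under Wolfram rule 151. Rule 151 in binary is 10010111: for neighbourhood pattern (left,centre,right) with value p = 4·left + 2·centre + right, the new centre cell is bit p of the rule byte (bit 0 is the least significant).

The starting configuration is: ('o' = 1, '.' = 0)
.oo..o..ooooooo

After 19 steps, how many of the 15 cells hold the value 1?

3

step 0: .oo..o..ooooooo
step 1: ...ooooo.ooooo.
step 2: ooo.ooo...ooo.o
step 3: oo...o.ooo.o...
step 4: ..oooo..o..oooo
step 5: oo.oo.ooooo.oo.
step 6: .......ooo.....
step 7: ooooooo.o.ooooo
step 8: oooooo..o..oooo
step 9: ooooo.ooooo.ooo
step 10: oooo...ooo...oo
step 11: ooo.ooo.o.ooo.o
step 12: oo...o..o..o...
step 13: ..ooooooooooooo
step 14: oo.ooooooooooo.
step 15: ....ooooooooo..
step 16: oooo.ooooooo.oo
step 17: ooo...ooooo...o
step 18: oo.ooo.ooo.ooo.
step 19: ....o...o...o..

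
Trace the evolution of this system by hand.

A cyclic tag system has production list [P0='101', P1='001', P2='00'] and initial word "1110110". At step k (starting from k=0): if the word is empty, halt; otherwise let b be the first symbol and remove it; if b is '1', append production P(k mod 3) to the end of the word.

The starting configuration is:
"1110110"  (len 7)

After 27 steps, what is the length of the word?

14

t=0: "1110110"  (len 7)
t=1: "110110101"  (len 9)
t=2: "10110101001"  (len 11)
t=3: "011010100100"  (len 12)
t=4: "11010100100"  (len 11)
t=5: "1010100100001"  (len 13)
t=6: "01010010000100"  (len 14)
t=7: "1010010000100"  (len 13)
t=8: "010010000100001"  (len 15)
t=9: "10010000100001"  (len 14)
t=10: "0010000100001101"  (len 16)
t=11: "010000100001101"  (len 15)
t=12: "10000100001101"  (len 14)
t=13: "0000100001101101"  (len 16)
t=14: "000100001101101"  (len 15)
t=15: "00100001101101"  (len 14)
t=16: "0100001101101"  (len 13)
t=17: "100001101101"  (len 12)
t=18: "0000110110100"  (len 13)
t=19: "000110110100"  (len 12)
t=20: "00110110100"  (len 11)
t=21: "0110110100"  (len 10)
t=22: "110110100"  (len 9)
t=23: "10110100001"  (len 11)
t=24: "011010000100"  (len 12)
t=25: "11010000100"  (len 11)
t=26: "1010000100001"  (len 13)
t=27: "01000010000100"  (len 14)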